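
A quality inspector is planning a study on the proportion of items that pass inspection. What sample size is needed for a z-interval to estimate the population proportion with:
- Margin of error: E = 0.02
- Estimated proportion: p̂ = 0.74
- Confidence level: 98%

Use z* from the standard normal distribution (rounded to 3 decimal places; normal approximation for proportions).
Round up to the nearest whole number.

Using z* for proportion z-interval (normal approximation).

For 98% confidence, z* = 2.326 (from standard normal table)

Sample size formula for proportion z-interval: n = z*²p̂(1-p̂)/E²

n = 2.326² × 0.74 × 0.26 / 0.02²
  = 5.410276 × 0.1924 / 0.0004
  = 2602.3428

Round up to the nearest whole number: n = 2603

2603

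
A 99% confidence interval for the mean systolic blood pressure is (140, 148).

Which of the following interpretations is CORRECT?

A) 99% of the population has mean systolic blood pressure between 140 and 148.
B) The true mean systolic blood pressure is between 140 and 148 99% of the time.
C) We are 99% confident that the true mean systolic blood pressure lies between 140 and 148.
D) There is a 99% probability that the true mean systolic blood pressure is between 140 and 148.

A confidence interval represents our confidence in the procedure, not a probability statement about the parameter.

Key concept: If we repeated this sampling process many times and computed a 99% CI each time, about 99% of those intervals would contain the true population parameter.

For this specific interval (140, 148):
- Midpoint (point estimate): 144
- Margin of error: 4

The correct interpretation is the one stating confidence that the true parameter lies in the interval — option C.

C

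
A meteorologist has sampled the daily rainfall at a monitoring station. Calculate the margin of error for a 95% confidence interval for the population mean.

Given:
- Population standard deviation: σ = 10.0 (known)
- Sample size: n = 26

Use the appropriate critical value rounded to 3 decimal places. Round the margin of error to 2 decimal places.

The population standard deviation σ is known, so use the z-interval margin of error formula.

For 95% confidence, z* = 1.96 (from standard normal table)

Margin of error formula for z-interval: E = z* × σ/√n

E = 1.96 × 10.0/√26
  = 1.96 × 1.961161
  = 3.8439

Rounded to 2 decimal places:

3.84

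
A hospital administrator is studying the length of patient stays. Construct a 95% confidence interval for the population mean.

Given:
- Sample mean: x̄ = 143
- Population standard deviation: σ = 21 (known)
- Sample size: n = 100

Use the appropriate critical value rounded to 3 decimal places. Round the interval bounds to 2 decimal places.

The population standard deviation σ is known, so use a z-interval (standard normal critical value).

For 95% confidence, z* = 1.96 (from standard normal table)

Standard error: SE = σ/√n = 21/√100 = 2.100000

Margin of error: E = z* × SE = 1.96 × 2.100000 = 4.1160

Z-interval: x̄ ± E = 143 ± 4.1160 = (138.8840, 147.1160)

Rounded to 2 decimal places:

(138.88, 147.12)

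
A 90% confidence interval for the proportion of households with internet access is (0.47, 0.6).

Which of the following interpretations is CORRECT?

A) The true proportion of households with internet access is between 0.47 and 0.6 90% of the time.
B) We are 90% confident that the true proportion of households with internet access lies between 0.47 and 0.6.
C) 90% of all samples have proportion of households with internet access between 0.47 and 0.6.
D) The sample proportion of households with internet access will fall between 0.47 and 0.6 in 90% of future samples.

A confidence interval represents our confidence in the procedure, not a probability statement about the parameter.

Key concept: If we repeated this sampling process many times and computed a 90% CI each time, about 90% of those intervals would contain the true population parameter.

For this specific interval (0.47, 0.6):
- Midpoint (point estimate): 0.535
- Margin of error: 0.065

The correct interpretation is the one stating confidence that the true parameter lies in the interval — option B.

B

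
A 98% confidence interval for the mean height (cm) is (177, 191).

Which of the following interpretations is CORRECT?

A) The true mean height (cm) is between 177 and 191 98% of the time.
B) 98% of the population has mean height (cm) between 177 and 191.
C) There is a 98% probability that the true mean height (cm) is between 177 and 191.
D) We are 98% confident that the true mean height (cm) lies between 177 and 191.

A confidence interval represents our confidence in the procedure, not a probability statement about the parameter.

Key concept: If we repeated this sampling process many times and computed a 98% CI each time, about 98% of those intervals would contain the true population parameter.

For this specific interval (177, 191):
- Midpoint (point estimate): 184
- Margin of error: 7

The correct interpretation is the one stating confidence that the true parameter lies in the interval — option D.

D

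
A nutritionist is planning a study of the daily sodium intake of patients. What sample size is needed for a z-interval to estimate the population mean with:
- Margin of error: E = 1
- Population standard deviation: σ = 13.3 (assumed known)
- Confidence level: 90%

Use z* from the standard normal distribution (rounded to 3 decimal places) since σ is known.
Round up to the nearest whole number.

Using z* since population σ is known (z-interval formula).

For 90% confidence, z* = 1.645 (from standard normal table)

Sample size formula for z-interval: n = (z*σ/E)²

n = (1.645 × 13.3 / 1)²
  = (21.878500)²
  = 478.6688

Round up to the nearest whole number: n = 479

479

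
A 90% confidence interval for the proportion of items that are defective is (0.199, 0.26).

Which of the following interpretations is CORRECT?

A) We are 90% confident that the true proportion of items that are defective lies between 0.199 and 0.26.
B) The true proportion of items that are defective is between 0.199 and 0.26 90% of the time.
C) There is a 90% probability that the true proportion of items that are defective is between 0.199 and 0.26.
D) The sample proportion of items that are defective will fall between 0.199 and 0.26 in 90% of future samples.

A confidence interval represents our confidence in the procedure, not a probability statement about the parameter.

Key concept: If we repeated this sampling process many times and computed a 90% CI each time, about 90% of those intervals would contain the true population parameter.

For this specific interval (0.199, 0.26):
- Midpoint (point estimate): 0.2295
- Margin of error: 0.0305

The correct interpretation is the one stating confidence that the true parameter lies in the interval — option A.

A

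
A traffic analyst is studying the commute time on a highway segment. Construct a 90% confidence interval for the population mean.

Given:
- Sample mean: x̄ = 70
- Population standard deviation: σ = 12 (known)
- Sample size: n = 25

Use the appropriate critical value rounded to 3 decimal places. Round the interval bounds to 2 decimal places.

The population standard deviation σ is known, so use a z-interval (standard normal critical value).

For 90% confidence, z* = 1.645 (from standard normal table)

Standard error: SE = σ/√n = 12/√25 = 2.400000

Margin of error: E = z* × SE = 1.645 × 2.400000 = 3.9480

Z-interval: x̄ ± E = 70 ± 3.9480 = (66.0520, 73.9480)

Rounded to 2 decimal places:

(66.05, 73.95)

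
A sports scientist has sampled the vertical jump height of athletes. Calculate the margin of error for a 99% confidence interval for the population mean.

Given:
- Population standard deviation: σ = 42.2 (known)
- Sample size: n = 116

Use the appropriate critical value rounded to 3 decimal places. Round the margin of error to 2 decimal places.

The population standard deviation σ is known, so use the z-interval margin of error formula.

For 99% confidence, z* = 2.576 (from standard normal table)

Margin of error formula for z-interval: E = z* × σ/√n

E = 2.576 × 42.2/√116
  = 2.576 × 3.918172
  = 10.0932

Rounded to 2 decimal places:

10.09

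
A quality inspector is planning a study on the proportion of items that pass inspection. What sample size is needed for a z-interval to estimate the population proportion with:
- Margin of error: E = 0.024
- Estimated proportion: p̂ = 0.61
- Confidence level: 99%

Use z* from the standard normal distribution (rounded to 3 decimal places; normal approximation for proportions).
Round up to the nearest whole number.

Using z* for proportion z-interval (normal approximation).

For 99% confidence, z* = 2.576 (from standard normal table)

Sample size formula for proportion z-interval: n = z*²p̂(1-p̂)/E²

n = 2.576² × 0.61 × 0.39 / 0.024²
  = 6.635776 × 0.2379 / 0.000576
  = 2740.7137

Round up to the nearest whole number: n = 2741

2741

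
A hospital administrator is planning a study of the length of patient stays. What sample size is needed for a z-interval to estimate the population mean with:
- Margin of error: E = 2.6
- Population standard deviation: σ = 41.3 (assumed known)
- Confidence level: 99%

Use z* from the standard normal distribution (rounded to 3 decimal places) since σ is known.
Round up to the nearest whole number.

Using z* since population σ is known (z-interval formula).

For 99% confidence, z* = 2.576 (from standard normal table)

Sample size formula for z-interval: n = (z*σ/E)²

n = (2.576 × 41.3 / 2.6)²
  = (40.918769)²
  = 1674.3457

Round up to the nearest whole number: n = 1675

1675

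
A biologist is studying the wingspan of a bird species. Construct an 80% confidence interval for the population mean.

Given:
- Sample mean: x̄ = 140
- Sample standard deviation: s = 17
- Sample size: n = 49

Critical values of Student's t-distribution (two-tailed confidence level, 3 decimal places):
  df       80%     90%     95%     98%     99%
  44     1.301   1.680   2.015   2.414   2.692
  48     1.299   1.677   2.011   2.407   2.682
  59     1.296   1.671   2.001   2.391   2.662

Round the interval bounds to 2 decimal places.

The population standard deviation σ is unknown (only the sample standard deviation s is given), so use a t-interval with df = n - 1 = 49 - 1 = 48.

For 80% confidence with df = 48, t* = 1.299 (from t-table)

Standard error: SE = s/√n = 17/√49 = 2.428571

Margin of error: E = t* × SE = 1.299 × 2.428571 = 3.1547

T-interval: x̄ ± E = 140 ± 3.1547 = (136.8453, 143.1547)

Rounded to 2 decimal places:

(136.85, 143.15)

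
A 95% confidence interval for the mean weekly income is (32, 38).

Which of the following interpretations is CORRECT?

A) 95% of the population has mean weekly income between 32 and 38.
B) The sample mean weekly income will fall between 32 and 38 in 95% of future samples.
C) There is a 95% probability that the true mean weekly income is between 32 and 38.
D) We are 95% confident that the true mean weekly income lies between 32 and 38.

A confidence interval represents our confidence in the procedure, not a probability statement about the parameter.

Key concept: If we repeated this sampling process many times and computed a 95% CI each time, about 95% of those intervals would contain the true population parameter.

For this specific interval (32, 38):
- Midpoint (point estimate): 35
- Margin of error: 3

The correct interpretation is the one stating confidence that the true parameter lies in the interval — option D.

D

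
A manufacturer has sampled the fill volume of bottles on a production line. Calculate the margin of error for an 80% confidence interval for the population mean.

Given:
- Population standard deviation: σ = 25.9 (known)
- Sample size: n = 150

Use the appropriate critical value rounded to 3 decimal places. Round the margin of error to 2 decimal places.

The population standard deviation σ is known, so use the z-interval margin of error formula.

For 80% confidence, z* = 1.282 (from standard normal table)

Margin of error formula for z-interval: E = z* × σ/√n

E = 1.282 × 25.9/√150
  = 1.282 × 2.114726
  = 2.7111

Rounded to 2 decimal places:

2.71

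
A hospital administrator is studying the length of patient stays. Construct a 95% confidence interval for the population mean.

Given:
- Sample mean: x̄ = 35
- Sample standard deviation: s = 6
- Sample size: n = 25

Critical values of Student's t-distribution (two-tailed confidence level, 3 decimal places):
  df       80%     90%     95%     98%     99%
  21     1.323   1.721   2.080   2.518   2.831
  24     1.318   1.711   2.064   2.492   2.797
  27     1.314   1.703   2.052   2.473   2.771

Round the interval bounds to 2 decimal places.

The population standard deviation σ is unknown (only the sample standard deviation s is given), so use a t-interval with df = n - 1 = 25 - 1 = 24.

For 95% confidence with df = 24, t* = 2.064 (from t-table)

Standard error: SE = s/√n = 6/√25 = 1.200000

Margin of error: E = t* × SE = 2.064 × 1.200000 = 2.4768

T-interval: x̄ ± E = 35 ± 2.4768 = (32.5232, 37.4768)

Rounded to 2 decimal places:

(32.52, 37.48)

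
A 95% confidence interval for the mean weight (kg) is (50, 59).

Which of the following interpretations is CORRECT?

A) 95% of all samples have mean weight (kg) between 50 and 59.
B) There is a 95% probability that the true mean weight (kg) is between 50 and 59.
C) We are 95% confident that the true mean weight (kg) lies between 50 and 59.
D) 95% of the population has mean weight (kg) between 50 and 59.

A confidence interval represents our confidence in the procedure, not a probability statement about the parameter.

Key concept: If we repeated this sampling process many times and computed a 95% CI each time, about 95% of those intervals would contain the true population parameter.

For this specific interval (50, 59):
- Midpoint (point estimate): 54.5
- Margin of error: 4.5

The correct interpretation is the one stating confidence that the true parameter lies in the interval — option C.

C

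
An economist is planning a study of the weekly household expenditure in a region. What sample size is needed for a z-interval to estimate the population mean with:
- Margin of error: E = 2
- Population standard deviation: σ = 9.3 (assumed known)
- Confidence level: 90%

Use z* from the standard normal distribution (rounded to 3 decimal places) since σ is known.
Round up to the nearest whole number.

Using z* since population σ is known (z-interval formula).

For 90% confidence, z* = 1.645 (from standard normal table)

Sample size formula for z-interval: n = (z*σ/E)²

n = (1.645 × 9.3 / 2)²
  = (7.649250)²
  = 58.5110

Round up to the nearest whole number: n = 59

59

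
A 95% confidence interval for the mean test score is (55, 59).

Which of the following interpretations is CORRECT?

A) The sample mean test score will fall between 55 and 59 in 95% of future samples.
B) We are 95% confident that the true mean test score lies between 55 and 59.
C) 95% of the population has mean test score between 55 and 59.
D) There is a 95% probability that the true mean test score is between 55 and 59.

A confidence interval represents our confidence in the procedure, not a probability statement about the parameter.

Key concept: If we repeated this sampling process many times and computed a 95% CI each time, about 95% of those intervals would contain the true population parameter.

For this specific interval (55, 59):
- Midpoint (point estimate): 57
- Margin of error: 2

The correct interpretation is the one stating confidence that the true parameter lies in the interval — option B.

B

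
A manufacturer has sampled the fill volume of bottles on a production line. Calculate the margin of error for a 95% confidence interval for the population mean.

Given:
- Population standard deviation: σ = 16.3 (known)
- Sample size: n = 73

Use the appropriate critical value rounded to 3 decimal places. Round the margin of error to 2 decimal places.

The population standard deviation σ is known, so use the z-interval margin of error formula.

For 95% confidence, z* = 1.96 (from standard normal table)

Margin of error formula for z-interval: E = z* × σ/√n

E = 1.96 × 16.3/√73
  = 1.96 × 1.907771
  = 3.7392

Rounded to 2 decimal places:

3.74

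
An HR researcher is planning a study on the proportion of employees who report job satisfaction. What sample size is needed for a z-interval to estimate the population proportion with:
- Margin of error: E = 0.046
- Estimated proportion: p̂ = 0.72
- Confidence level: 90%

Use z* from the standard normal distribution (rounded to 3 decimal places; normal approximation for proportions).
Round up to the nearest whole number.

Using z* for proportion z-interval (normal approximation).

For 90% confidence, z* = 1.645 (from standard normal table)

Sample size formula for proportion z-interval: n = z*²p̂(1-p̂)/E²

n = 1.645² × 0.72 × 0.28 / 0.046²
  = 2.706025 × 0.2016 / 0.002116
  = 257.8141

Round up to the nearest whole number: n = 258

258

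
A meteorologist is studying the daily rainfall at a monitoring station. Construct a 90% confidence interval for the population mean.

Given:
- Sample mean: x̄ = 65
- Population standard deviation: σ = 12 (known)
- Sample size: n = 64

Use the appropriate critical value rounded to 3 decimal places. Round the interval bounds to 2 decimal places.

The population standard deviation σ is known, so use a z-interval (standard normal critical value).

For 90% confidence, z* = 1.645 (from standard normal table)

Standard error: SE = σ/√n = 12/√64 = 1.500000

Margin of error: E = z* × SE = 1.645 × 1.500000 = 2.4675

Z-interval: x̄ ± E = 65 ± 2.4675 = (62.5325, 67.4675)

Rounded to 2 decimal places:

(62.53, 67.47)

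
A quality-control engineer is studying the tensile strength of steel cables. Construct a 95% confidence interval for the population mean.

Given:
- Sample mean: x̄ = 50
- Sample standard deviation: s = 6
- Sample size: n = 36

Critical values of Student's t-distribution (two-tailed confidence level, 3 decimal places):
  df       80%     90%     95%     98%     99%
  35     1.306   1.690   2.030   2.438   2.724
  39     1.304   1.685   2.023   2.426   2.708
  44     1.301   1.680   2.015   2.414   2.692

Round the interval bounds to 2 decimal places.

The population standard deviation σ is unknown (only the sample standard deviation s is given), so use a t-interval with df = n - 1 = 36 - 1 = 35.

For 95% confidence with df = 35, t* = 2.030 (from t-table)

Standard error: SE = s/√n = 6/√36 = 1.000000

Margin of error: E = t* × SE = 2.030 × 1.000000 = 2.0300

T-interval: x̄ ± E = 50 ± 2.0300 = (47.9700, 52.0300)

Rounded to 2 decimal places:

(47.97, 52.03)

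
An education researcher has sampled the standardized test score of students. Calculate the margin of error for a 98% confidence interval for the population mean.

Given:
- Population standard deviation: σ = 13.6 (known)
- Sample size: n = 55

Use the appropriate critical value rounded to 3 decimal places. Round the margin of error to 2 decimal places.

The population standard deviation σ is known, so use the z-interval margin of error formula.

For 98% confidence, z* = 2.326 (from standard normal table)

Margin of error formula for z-interval: E = z* × σ/√n

E = 2.326 × 13.6/√55
  = 2.326 × 1.833824
  = 4.2655

Rounded to 2 decimal places:

4.27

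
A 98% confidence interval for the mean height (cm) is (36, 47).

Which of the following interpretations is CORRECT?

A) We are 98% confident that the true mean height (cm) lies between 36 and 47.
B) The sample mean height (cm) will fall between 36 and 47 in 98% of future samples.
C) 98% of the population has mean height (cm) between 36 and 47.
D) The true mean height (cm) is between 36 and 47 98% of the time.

A confidence interval represents our confidence in the procedure, not a probability statement about the parameter.

Key concept: If we repeated this sampling process many times and computed a 98% CI each time, about 98% of those intervals would contain the true population parameter.

For this specific interval (36, 47):
- Midpoint (point estimate): 41.5
- Margin of error: 5.5

The correct interpretation is the one stating confidence that the true parameter lies in the interval — option A.

A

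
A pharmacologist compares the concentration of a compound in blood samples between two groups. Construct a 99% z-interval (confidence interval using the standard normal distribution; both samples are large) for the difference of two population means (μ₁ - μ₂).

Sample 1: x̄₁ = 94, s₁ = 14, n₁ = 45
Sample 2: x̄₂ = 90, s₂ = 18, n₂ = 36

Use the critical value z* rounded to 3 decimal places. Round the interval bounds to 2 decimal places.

Both samples are large (n₁ = 45 ≥ 30, n₂ = 36 ≥ 30), so a z-interval for the difference of means applies.

Point estimate: x̄₁ - x̄₂ = 94 - 90 = 4

Standard error: SE = √(s₁²/n₁ + s₂²/n₂)
= √(14²/45 + 18²/36)
= √(4.355556 + 9.000000)
= 3.654525

For 99% confidence, z* = 2.576 (from standard normal table)
Margin of error: E = z* × SE = 2.576 × 3.654525 = 9.4141

Z-interval: (x̄₁ - x̄₂) ± E = 4 ± 9.4141 = (-5.4141, 13.4141)

Rounded to 2 decimal places:

(-5.41, 13.41)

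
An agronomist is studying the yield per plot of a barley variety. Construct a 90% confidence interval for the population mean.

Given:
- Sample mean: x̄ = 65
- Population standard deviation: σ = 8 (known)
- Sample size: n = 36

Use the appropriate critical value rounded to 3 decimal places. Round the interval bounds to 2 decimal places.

The population standard deviation σ is known, so use a z-interval (standard normal critical value).

For 90% confidence, z* = 1.645 (from standard normal table)

Standard error: SE = σ/√n = 8/√36 = 1.333333

Margin of error: E = z* × SE = 1.645 × 1.333333 = 2.1933

Z-interval: x̄ ± E = 65 ± 2.1933 = (62.8067, 67.1933)

Rounded to 2 decimal places:

(62.81, 67.19)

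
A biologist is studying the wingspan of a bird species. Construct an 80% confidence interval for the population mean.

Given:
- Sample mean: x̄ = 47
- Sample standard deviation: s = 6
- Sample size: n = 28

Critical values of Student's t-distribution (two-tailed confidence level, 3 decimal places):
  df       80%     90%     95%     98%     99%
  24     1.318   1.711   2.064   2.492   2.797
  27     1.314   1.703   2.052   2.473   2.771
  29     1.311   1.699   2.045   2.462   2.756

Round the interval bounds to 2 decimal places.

The population standard deviation σ is unknown (only the sample standard deviation s is given), so use a t-interval with df = n - 1 = 28 - 1 = 27.

For 80% confidence with df = 27, t* = 1.314 (from t-table)

Standard error: SE = s/√n = 6/√28 = 1.133893

Margin of error: E = t* × SE = 1.314 × 1.133893 = 1.4899

T-interval: x̄ ± E = 47 ± 1.4899 = (45.5101, 48.4899)

Rounded to 2 decimal places:

(45.51, 48.49)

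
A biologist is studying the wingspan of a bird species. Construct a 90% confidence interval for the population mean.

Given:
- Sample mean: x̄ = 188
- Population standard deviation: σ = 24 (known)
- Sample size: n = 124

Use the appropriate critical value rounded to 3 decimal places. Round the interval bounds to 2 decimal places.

The population standard deviation σ is known, so use a z-interval (standard normal critical value).

For 90% confidence, z* = 1.645 (from standard normal table)

Standard error: SE = σ/√n = 24/√124 = 2.155264

Margin of error: E = z* × SE = 1.645 × 2.155264 = 3.5454

Z-interval: x̄ ± E = 188 ± 3.5454 = (184.4546, 191.5454)

Rounded to 2 decimal places:

(184.45, 191.55)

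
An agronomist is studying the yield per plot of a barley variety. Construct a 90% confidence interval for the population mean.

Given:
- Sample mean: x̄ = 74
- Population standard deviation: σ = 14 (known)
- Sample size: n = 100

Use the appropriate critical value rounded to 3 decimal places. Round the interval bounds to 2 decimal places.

The population standard deviation σ is known, so use a z-interval (standard normal critical value).

For 90% confidence, z* = 1.645 (from standard normal table)

Standard error: SE = σ/√n = 14/√100 = 1.400000

Margin of error: E = z* × SE = 1.645 × 1.400000 = 2.3030

Z-interval: x̄ ± E = 74 ± 2.3030 = (71.6970, 76.3030)

Rounded to 2 decimal places:

(71.70, 76.30)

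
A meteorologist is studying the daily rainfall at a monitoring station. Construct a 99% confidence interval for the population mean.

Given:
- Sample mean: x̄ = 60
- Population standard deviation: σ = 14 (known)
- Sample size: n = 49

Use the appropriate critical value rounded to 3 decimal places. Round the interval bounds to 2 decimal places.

The population standard deviation σ is known, so use a z-interval (standard normal critical value).

For 99% confidence, z* = 2.576 (from standard normal table)

Standard error: SE = σ/√n = 14/√49 = 2.000000

Margin of error: E = z* × SE = 2.576 × 2.000000 = 5.1520

Z-interval: x̄ ± E = 60 ± 5.1520 = (54.8480, 65.1520)

Rounded to 2 decimal places:

(54.85, 65.15)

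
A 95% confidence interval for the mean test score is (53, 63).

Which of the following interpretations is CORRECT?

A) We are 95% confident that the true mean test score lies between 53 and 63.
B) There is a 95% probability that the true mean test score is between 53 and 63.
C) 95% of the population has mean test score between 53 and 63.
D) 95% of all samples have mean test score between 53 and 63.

A confidence interval represents our confidence in the procedure, not a probability statement about the parameter.

Key concept: If we repeated this sampling process many times and computed a 95% CI each time, about 95% of those intervals would contain the true population parameter.

For this specific interval (53, 63):
- Midpoint (point estimate): 58
- Margin of error: 5

The correct interpretation is the one stating confidence that the true parameter lies in the interval — option A.

A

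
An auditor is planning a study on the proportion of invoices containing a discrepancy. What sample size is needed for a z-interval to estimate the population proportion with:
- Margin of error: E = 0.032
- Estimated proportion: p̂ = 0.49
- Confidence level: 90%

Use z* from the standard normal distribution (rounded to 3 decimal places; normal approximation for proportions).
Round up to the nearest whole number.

Using z* for proportion z-interval (normal approximation).

For 90% confidence, z* = 1.645 (from standard normal table)

Sample size formula for proportion z-interval: n = z*²p̂(1-p̂)/E²

n = 1.645² × 0.49 × 0.51 / 0.032²
  = 2.706025 × 0.2499 / 0.001024
  = 660.3864

Round up to the nearest whole number: n = 661

661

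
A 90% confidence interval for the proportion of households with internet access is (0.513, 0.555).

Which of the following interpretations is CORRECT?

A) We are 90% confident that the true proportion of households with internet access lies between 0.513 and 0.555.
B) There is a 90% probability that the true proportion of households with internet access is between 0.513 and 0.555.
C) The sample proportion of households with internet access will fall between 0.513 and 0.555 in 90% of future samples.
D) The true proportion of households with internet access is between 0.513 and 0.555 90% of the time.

A confidence interval represents our confidence in the procedure, not a probability statement about the parameter.

Key concept: If we repeated this sampling process many times and computed a 90% CI each time, about 90% of those intervals would contain the true population parameter.

For this specific interval (0.513, 0.555):
- Midpoint (point estimate): 0.534
- Margin of error: 0.021

The correct interpretation is the one stating confidence that the true parameter lies in the interval — option A.

A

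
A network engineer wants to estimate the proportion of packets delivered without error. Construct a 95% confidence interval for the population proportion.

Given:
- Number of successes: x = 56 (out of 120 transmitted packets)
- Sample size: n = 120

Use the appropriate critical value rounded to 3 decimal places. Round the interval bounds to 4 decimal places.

Sample proportion: p̂ = 56/120 = 0.466667

Check conditions for normal approximation:
  np̂ = 56 ≥ 10 ✓
  n(1-p̂) = 64 ≥ 10 ✓

The sample is large enough, so use a z-interval (normal approximation) for the proportion.

For 95% confidence, z* = 1.96 (from standard normal table)

Standard error: SE = √(p̂(1-p̂)/n) = √(0.466667×0.533333/120) = 0.04554200

Margin of error: E = z* × SE = 1.96 × 0.04554200 = 0.089262

Z-interval: p̂ ± E = 0.466667 ± 0.089262 = (0.377404, 0.555929)

Rounded to 4 decimal places:

(0.3774, 0.5559)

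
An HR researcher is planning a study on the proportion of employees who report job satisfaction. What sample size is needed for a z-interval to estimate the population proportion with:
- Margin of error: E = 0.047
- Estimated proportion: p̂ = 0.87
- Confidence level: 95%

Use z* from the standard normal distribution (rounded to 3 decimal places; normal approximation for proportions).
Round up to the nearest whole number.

Using z* for proportion z-interval (normal approximation).

For 95% confidence, z* = 1.96 (from standard normal table)

Sample size formula for proportion z-interval: n = z*²p̂(1-p̂)/E²

n = 1.96² × 0.87 × 0.13 / 0.047²
  = 3.8416 × 0.1131 / 0.002209
  = 196.6885

Round up to the nearest whole number: n = 197

197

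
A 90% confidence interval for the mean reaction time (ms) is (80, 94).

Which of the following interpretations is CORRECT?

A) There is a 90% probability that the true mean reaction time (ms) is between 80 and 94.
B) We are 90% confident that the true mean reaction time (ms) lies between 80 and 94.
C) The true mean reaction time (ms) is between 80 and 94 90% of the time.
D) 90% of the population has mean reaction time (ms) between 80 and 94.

A confidence interval represents our confidence in the procedure, not a probability statement about the parameter.

Key concept: If we repeated this sampling process many times and computed a 90% CI each time, about 90% of those intervals would contain the true population parameter.

For this specific interval (80, 94):
- Midpoint (point estimate): 87
- Margin of error: 7

The correct interpretation is the one stating confidence that the true parameter lies in the interval — option B.

B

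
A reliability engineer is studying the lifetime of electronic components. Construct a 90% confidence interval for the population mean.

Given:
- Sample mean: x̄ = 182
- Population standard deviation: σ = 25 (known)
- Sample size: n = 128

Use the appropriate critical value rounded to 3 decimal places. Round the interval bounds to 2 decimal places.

The population standard deviation σ is known, so use a z-interval (standard normal critical value).

For 90% confidence, z* = 1.645 (from standard normal table)

Standard error: SE = σ/√n = 25/√128 = 2.2097087

Margin of error: E = z* × SE = 1.645 × 2.2097087 = 3.63497

Z-interval: x̄ ± E = 182 ± 3.63497 = (178.36503, 185.63497)

Rounded to 2 decimal places:

(178.37, 185.63)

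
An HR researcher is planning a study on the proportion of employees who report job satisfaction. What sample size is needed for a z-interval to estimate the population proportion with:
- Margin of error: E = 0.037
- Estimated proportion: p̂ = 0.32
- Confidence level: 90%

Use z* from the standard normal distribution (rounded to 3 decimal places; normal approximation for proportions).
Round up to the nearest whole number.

Using z* for proportion z-interval (normal approximation).

For 90% confidence, z* = 1.645 (from standard normal table)

Sample size formula for proportion z-interval: n = z*²p̂(1-p̂)/E²

n = 1.645² × 0.32 × 0.68 / 0.037²
  = 2.706025 × 0.2176 / 0.001369
  = 430.1176

Round up to the nearest whole number: n = 431

431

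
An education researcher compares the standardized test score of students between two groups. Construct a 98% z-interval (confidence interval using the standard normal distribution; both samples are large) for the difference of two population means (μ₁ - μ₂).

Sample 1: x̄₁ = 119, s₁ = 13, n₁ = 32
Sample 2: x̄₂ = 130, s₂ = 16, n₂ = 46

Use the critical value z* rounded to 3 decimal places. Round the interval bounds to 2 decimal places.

Both samples are large (n₁ = 32 ≥ 30, n₂ = 46 ≥ 30), so a z-interval for the difference of means applies.

Point estimate: x̄₁ - x̄₂ = 119 - 130 = -11

Standard error: SE = √(s₁²/n₁ + s₂²/n₂)
= √(13²/32 + 16²/46)
= √(5.281250 + 5.565217)
= 3.293398

For 98% confidence, z* = 2.326 (from standard normal table)
Margin of error: E = z* × SE = 2.326 × 3.293398 = 7.6604

Z-interval: (x̄₁ - x̄₂) ± E = -11 ± 7.6604 = (-18.6604, -3.3396)

Rounded to 2 decimal places:

(-18.66, -3.34)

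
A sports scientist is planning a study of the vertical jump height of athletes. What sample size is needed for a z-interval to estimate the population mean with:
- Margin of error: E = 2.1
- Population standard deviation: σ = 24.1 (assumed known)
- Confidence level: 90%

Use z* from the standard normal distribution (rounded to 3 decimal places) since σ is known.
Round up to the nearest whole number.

Using z* since population σ is known (z-interval formula).

For 90% confidence, z* = 1.645 (from standard normal table)

Sample size formula for z-interval: n = (z*σ/E)²

n = (1.645 × 24.1 / 2.1)²
  = (18.878333)²
  = 356.3915

Round up to the nearest whole number: n = 357

357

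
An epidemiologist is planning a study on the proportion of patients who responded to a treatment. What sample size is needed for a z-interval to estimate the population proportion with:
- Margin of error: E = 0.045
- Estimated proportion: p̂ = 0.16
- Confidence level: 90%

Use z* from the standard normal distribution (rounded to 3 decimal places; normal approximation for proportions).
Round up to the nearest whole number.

Using z* for proportion z-interval (normal approximation).

For 90% confidence, z* = 1.645 (from standard normal table)

Sample size formula for proportion z-interval: n = z*²p̂(1-p̂)/E²

n = 1.645² × 0.16 × 0.84 / 0.045²
  = 2.706025 × 0.1344 / 0.002025
  = 179.5999

Round up to the nearest whole number: n = 180

180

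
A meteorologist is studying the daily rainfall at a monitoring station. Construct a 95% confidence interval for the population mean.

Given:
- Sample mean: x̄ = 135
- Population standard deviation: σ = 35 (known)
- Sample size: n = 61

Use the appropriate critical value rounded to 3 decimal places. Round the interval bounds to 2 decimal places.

The population standard deviation σ is known, so use a z-interval (standard normal critical value).

For 95% confidence, z* = 1.96 (from standard normal table)

Standard error: SE = σ/√n = 35/√61 = 4.481291

Margin of error: E = z* × SE = 1.96 × 4.481291 = 8.7833

Z-interval: x̄ ± E = 135 ± 8.7833 = (126.2167, 143.7833)

Rounded to 2 decimal places:

(126.22, 143.78)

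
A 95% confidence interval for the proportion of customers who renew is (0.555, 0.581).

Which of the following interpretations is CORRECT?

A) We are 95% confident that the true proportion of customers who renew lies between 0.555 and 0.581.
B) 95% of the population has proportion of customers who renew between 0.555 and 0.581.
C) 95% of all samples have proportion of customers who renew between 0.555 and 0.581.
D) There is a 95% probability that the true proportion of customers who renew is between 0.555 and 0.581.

A confidence interval represents our confidence in the procedure, not a probability statement about the parameter.

Key concept: If we repeated this sampling process many times and computed a 95% CI each time, about 95% of those intervals would contain the true population parameter.

For this specific interval (0.555, 0.581):
- Midpoint (point estimate): 0.568
- Margin of error: 0.013

The correct interpretation is the one stating confidence that the true parameter lies in the interval — option A.

A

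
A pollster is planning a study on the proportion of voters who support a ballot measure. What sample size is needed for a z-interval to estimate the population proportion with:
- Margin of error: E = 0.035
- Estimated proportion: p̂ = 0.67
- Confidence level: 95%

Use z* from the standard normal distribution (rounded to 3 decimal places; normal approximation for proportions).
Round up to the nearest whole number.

Using z* for proportion z-interval (normal approximation).

For 95% confidence, z* = 1.96 (from standard normal table)

Sample size formula for proportion z-interval: n = z*²p̂(1-p̂)/E²

n = 1.96² × 0.67 × 0.33 / 0.035²
  = 3.8416 × 0.2211 / 0.001225
  = 693.3696

Round up to the nearest whole number: n = 694

694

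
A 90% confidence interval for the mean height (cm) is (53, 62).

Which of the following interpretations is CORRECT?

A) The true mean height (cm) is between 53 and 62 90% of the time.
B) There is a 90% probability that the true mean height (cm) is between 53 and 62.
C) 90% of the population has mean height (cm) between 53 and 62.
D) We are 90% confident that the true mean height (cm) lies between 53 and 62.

A confidence interval represents our confidence in the procedure, not a probability statement about the parameter.

Key concept: If we repeated this sampling process many times and computed a 90% CI each time, about 90% of those intervals would contain the true population parameter.

For this specific interval (53, 62):
- Midpoint (point estimate): 57.5
- Margin of error: 4.5

The correct interpretation is the one stating confidence that the true parameter lies in the interval — option D.

D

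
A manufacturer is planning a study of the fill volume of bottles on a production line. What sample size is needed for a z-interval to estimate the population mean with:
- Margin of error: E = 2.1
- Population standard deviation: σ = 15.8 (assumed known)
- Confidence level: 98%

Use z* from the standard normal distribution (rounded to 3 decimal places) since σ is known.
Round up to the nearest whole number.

Using z* since population σ is known (z-interval formula).

For 98% confidence, z* = 2.326 (from standard normal table)

Sample size formula for z-interval: n = (z*σ/E)²

n = (2.326 × 15.8 / 2.1)²
  = (17.500381)²
  = 306.2633

Round up to the nearest whole number: n = 307

307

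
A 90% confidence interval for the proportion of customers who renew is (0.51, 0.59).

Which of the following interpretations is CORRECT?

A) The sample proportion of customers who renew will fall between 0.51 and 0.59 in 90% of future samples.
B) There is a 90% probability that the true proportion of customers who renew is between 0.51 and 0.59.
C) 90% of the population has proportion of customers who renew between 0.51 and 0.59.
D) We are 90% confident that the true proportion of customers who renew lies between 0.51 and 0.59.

A confidence interval represents our confidence in the procedure, not a probability statement about the parameter.

Key concept: If we repeated this sampling process many times and computed a 90% CI each time, about 90% of those intervals would contain the true population parameter.

For this specific interval (0.51, 0.59):
- Midpoint (point estimate): 0.55
- Margin of error: 0.04

The correct interpretation is the one stating confidence that the true parameter lies in the interval — option D.

D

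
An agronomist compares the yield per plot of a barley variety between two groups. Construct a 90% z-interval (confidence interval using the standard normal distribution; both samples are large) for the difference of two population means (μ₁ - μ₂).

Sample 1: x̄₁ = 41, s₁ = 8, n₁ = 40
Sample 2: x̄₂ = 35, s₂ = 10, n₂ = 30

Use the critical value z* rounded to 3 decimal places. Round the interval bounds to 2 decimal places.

Both samples are large (n₁ = 40 ≥ 30, n₂ = 30 ≥ 30), so a z-interval for the difference of means applies.

Point estimate: x̄₁ - x̄₂ = 41 - 35 = 6

Standard error: SE = √(s₁²/n₁ + s₂²/n₂)
= √(8²/40 + 10²/30)
= √(1.600000 + 3.333333)
= 2.221111

For 90% confidence, z* = 1.645 (from standard normal table)
Margin of error: E = z* × SE = 1.645 × 2.221111 = 3.6537

Z-interval: (x̄₁ - x̄₂) ± E = 6 ± 3.6537 = (2.3463, 9.6537)

Rounded to 2 decimal places:

(2.35, 9.65)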